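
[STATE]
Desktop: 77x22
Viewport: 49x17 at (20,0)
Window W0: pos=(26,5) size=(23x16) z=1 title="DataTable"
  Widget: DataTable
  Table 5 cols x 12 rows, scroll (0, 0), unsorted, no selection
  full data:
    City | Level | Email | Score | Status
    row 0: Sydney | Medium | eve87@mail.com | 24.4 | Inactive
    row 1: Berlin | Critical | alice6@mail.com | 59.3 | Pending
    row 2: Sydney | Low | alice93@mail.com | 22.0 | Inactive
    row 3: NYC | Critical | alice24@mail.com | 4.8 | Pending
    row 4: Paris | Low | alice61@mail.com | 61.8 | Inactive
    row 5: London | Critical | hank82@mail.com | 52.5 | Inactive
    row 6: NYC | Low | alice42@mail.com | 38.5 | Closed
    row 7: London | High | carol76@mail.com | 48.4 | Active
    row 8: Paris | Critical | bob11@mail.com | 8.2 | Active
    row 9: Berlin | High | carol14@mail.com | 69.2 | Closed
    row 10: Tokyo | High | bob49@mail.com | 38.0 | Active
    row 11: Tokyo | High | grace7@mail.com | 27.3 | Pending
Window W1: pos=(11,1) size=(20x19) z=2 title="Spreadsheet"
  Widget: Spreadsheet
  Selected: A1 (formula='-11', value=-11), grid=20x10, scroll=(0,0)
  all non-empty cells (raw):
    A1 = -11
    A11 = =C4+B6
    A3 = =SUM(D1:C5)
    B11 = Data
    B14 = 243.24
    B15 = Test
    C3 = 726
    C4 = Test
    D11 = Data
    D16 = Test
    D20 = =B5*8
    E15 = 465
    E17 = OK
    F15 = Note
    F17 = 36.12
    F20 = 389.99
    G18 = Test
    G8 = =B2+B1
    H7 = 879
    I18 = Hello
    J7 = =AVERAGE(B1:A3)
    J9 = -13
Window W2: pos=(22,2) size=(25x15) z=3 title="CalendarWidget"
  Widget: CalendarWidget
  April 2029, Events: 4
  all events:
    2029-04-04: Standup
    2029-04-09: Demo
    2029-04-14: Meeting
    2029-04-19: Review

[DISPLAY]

                                                 
━━━━━━━━━━┓                                      
he┏━━━━━━━━━━━━━━━━━━━━━━━┓                      
──┃ CalendarWidget        ┃                      
  ┠───────────────────────┨                      
  ┃       April 2029      ┃━┓                    
--┃Mo Tu We Th Fr Sa Su   ┃ ┃                    
-1┃                   1   ┃─┨                    
  ┃ 2  3  4*  5  6  7  8  ┃l┃                    
 7┃ 9* 10 11 12 13 14* 15 ┃─┃                    
  ┃16 17 18 19* 20 21 22  ┃7┃                    
  ┃23 24 25 26 27 28 29   ┃e┃                    
  ┃30                     ┃e┃                    
  ┃                       ┃e┃                    
  ┃                       ┃e┃                    
  ┃                       ┃8┃                    
  ┗━━━━━━━━━━━━━━━━━━━━━━━┛e┃                    


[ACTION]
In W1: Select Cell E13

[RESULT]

                                                 
━━━━━━━━━━┓                                      
he┏━━━━━━━━━━━━━━━━━━━━━━━┓                      
──┃ CalendarWidget        ┃                      
  ┠───────────────────────┨                      
  ┃       April 2029      ┃━┓                    
--┃Mo Tu We Th Fr Sa Su   ┃ ┃                    
 -┃                   1   ┃─┨                    
  ┃ 2  3  4*  5  6  7  8  ┃l┃                    
 7┃ 9* 10 11 12 13 14* 15 ┃─┃                    
  ┃16 17 18 19* 20 21 22  ┃7┃                    
  ┃23 24 25 26 27 28 29   ┃e┃                    
  ┃30                     ┃e┃                    
  ┃                       ┃e┃                    
  ┃                       ┃e┃                    
  ┃                       ┃8┃                    
  ┗━━━━━━━━━━━━━━━━━━━━━━━┛e┃                    


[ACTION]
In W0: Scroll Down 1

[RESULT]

                                                 
━━━━━━━━━━┓                                      
he┏━━━━━━━━━━━━━━━━━━━━━━━┓                      
──┃ CalendarWidget        ┃                      
  ┠───────────────────────┨                      
  ┃       April 2029      ┃━┓                    
--┃Mo Tu We Th Fr Sa Su   ┃ ┃                    
 -┃                   1   ┃─┨                    
  ┃ 2  3  4*  5  6  7  8  ┃l┃                    
 7┃ 9* 10 11 12 13 14* 15 ┃─┃                    
  ┃16 17 18 19* 20 21 22  ┃e┃                    
  ┃23 24 25 26 27 28 29   ┃e┃                    
  ┃30                     ┃e┃                    
  ┃                       ┃e┃                    
  ┃                       ┃8┃                    
  ┃                       ┃e┃                    
  ┗━━━━━━━━━━━━━━━━━━━━━━━┛l┃                    


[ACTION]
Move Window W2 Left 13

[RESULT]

                                                 
━━━━━━━━━━┓                                      
━━━━━━━━━━━━━┓                                   
idget        ┃                                   
─────────────┨                                   
il 2029      ┃━━━━━━━━━━━━━━┓                    
h Fr Sa Su   ┃ble           ┃                    
         1   ┃──────────────┨                    
 5  6  7  8  ┃Level   │Email┃                    
12 13 14* 15 ┃────────┼─────┃                    
9* 20 21 22  ┃Critical│alice┃                    
6 27 28 29   ┃Low     │alice┃                    
             ┃Critical│alice┃                    
             ┃Low     │alice┃                    
             ┃Critical│hank8┃                    
             ┃Low     │alice┃                    
━━━━━━━━━━━━━┛High    │carol┃                    


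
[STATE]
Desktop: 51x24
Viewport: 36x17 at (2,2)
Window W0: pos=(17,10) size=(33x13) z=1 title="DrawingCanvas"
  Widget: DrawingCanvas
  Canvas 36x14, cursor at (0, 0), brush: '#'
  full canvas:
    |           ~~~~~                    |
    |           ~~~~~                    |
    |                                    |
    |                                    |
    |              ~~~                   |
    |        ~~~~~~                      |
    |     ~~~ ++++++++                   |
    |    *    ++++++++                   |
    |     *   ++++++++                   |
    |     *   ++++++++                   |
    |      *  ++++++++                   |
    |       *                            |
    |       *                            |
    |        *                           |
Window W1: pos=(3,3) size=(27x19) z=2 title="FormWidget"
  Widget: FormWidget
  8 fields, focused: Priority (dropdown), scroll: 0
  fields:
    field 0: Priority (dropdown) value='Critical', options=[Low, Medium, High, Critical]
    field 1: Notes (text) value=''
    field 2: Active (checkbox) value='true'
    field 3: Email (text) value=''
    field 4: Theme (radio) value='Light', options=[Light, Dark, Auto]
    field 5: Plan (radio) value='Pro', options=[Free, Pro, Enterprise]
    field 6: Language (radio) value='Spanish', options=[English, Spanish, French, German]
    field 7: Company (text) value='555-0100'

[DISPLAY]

                                    
 ┏━━━━━━━━━━━━━━━━━━━━━━━━━┓        
 ┃ FormWidget              ┃        
 ┠─────────────────────────┨        
 ┃> Priority:   [Critical▼]┃        
 ┃  Notes:      [         ]┃        
 ┃  Active:     [x]        ┃        
 ┃  Email:      [         ]┃        
 ┃  Theme:      (●) Light  ┃━━━━━━━━
 ┃  Plan:       ( ) Free  (┃as      
 ┃  Language:   ( ) English┃────────
 ┃  Company:    [555-0100 ]┃~~~~    
 ┃                         ┃~~~~    
 ┃                         ┃        
 ┃                         ┃        
 ┃                         ┃  ~~~   
 ┃                         ┃~~      


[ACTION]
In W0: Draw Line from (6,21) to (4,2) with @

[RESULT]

                                    
 ┏━━━━━━━━━━━━━━━━━━━━━━━━━┓        
 ┃ FormWidget              ┃        
 ┠─────────────────────────┨        
 ┃> Priority:   [Critical▼]┃        
 ┃  Notes:      [         ]┃        
 ┃  Active:     [x]        ┃        
 ┃  Email:      [         ]┃        
 ┃  Theme:      (●) Light  ┃━━━━━━━━
 ┃  Plan:       ( ) Free  (┃as      
 ┃  Language:   ( ) English┃────────
 ┃  Company:    [555-0100 ]┃~~~~    
 ┃                         ┃~~~~    
 ┃                         ┃        
 ┃                         ┃        
 ┃                         ┃  ~~~   
 ┃                         ┃@@@@@   


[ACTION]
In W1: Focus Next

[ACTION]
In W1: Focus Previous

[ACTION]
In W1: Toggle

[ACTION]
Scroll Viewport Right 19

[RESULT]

                                    
━━━━━━━━━━━━━━┓                     
              ┃                     
──────────────┨                     
   [Critical▼]┃                     
   [         ]┃                     
   [x]        ┃                     
   [         ]┃                     
   (●) Light  ┃━━━━━━━━━━━━━━━━━━━┓ 
   ( ) Free  (┃as                 ┃ 
   ( ) English┃───────────────────┨ 
   [555-0100 ]┃~~~~               ┃ 
              ┃~~~~               ┃ 
              ┃                   ┃ 
              ┃                   ┃ 
              ┃  ~~~              ┃ 
              ┃@@@@@              ┃ 


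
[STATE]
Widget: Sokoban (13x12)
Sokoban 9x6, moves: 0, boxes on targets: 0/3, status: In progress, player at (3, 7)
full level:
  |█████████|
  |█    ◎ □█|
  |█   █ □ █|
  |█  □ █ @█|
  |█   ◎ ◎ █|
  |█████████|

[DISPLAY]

█████████    
█    ◎ □█    
█   █ □ █    
█  □ █ @█    
█   ◎ ◎ █    
█████████    
Moves: 0  0/3
             
             
             
             
             


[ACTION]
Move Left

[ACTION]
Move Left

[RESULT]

█████████    
█    ◎ □█    
█   █ □ █    
█  □ █@ █    
█   ◎ ◎ █    
█████████    
Moves: 1  0/3
             
             
             
             
             


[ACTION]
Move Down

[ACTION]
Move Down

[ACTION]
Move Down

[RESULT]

█████████    
█    ◎ □█    
█   █ □ █    
█  □ █  █    
█   ◎ + █    
█████████    
Moves: 2  0/3
             
             
             
             
             


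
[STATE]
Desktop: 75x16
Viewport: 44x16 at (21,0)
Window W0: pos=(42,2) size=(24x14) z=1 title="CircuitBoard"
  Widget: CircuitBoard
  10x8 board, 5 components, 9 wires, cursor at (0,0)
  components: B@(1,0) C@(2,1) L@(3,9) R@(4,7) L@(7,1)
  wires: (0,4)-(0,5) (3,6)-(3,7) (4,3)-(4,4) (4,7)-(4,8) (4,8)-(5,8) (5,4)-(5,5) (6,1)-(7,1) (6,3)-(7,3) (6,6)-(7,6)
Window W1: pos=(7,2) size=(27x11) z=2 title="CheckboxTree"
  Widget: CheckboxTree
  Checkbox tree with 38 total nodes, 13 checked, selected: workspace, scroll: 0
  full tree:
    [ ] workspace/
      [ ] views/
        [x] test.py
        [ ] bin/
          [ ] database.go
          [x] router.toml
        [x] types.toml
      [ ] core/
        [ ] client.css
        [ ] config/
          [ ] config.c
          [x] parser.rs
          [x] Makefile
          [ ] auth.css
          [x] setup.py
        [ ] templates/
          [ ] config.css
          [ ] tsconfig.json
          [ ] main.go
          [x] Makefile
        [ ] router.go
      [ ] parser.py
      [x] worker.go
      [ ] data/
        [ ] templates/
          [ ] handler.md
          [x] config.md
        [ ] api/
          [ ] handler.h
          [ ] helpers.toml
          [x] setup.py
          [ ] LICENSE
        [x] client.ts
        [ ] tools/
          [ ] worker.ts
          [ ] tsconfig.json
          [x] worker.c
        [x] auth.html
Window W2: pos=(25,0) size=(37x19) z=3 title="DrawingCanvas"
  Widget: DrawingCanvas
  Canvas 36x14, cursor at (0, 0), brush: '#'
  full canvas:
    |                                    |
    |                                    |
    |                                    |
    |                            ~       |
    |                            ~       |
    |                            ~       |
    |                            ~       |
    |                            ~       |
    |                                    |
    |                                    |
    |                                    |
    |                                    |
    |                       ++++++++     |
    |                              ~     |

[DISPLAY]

    ┏━━━━━━━━━━━━━━━━━━━━━━━━━━━━━━━━━━━┓   
    ┃ DrawingCanvas                     ┃   
━━━━┠───────────────────────────────────┨━━━
    ┃+                                  ┃   
────┃                                   ┃───
e/  ┃                                   ┃8 9
    ┃                            ~      ┃ · 
.py ┃                            ~      ┃   
    ┃                            ~      ┃   
taba┃                            ~      ┃   
uter┃                            ~      ┃   
s.to┃                                   ┃   
━━━━┃                                   ┃   
    ┃                                   ┃   
    ┃                                   ┃ · 
    ┃                       ++++++++    ┃━━━


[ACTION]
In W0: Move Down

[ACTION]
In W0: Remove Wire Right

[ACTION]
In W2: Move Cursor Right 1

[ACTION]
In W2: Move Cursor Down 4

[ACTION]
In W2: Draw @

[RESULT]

    ┏━━━━━━━━━━━━━━━━━━━━━━━━━━━━━━━━━━━┓   
    ┃ DrawingCanvas                     ┃   
━━━━┠───────────────────────────────────┨━━━
    ┃                                   ┃   
────┃                                   ┃───
e/  ┃                                   ┃8 9
    ┃                            ~      ┃ · 
.py ┃ @                          ~      ┃   
    ┃                            ~      ┃   
taba┃                            ~      ┃   
uter┃                            ~      ┃   
s.to┃                                   ┃   
━━━━┃                                   ┃   
    ┃                                   ┃   
    ┃                                   ┃ · 
    ┃                       ++++++++    ┃━━━


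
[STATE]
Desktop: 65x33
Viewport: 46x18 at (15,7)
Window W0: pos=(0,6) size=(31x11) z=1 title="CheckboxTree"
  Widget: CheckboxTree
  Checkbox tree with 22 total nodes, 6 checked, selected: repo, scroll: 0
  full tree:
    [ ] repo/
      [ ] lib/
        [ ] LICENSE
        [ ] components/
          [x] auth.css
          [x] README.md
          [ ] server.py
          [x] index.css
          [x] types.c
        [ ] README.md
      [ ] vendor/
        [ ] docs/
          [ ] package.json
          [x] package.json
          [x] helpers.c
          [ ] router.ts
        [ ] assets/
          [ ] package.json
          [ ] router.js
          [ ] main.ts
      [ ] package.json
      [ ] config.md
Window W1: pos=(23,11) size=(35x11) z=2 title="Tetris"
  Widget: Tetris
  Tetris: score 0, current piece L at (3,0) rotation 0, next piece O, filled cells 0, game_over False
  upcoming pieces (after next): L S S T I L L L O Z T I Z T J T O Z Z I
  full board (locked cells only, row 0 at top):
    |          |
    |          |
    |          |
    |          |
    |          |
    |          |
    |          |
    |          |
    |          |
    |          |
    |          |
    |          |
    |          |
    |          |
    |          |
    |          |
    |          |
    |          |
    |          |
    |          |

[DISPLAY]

               ┃                              
───────────────┨                              
               ┃                              
               ┃                              
SE      ┏━━━━━━━━━━━━━━━━━━━━━━━━━━━━━━━━━┓   
nents/  ┃ Tetris                          ┃   
h.css   ┠─────────────────────────────────┨   
DME.md  ┃          │Next:                 ┃   
ver.py  ┃          │▓▓                    ┃   
━━━━━━━━┃          │▓▓                    ┃   
        ┃          │                      ┃   
        ┃          │                      ┃   
        ┃          │                      ┃   
        ┃          │Score:                ┃   
        ┗━━━━━━━━━━━━━━━━━━━━━━━━━━━━━━━━━┛   
                                              
                                              
                                              


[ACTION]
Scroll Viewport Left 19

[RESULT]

┃ CheckboxTree                ┃               
┠─────────────────────────────┨               
┃>[-] repo/                   ┃               
┃   [-] lib/                  ┃               
┃     [ ] LICENSE      ┏━━━━━━━━━━━━━━━━━━━━━━
┃     [-] components/  ┃ Tetris               
┃       [x] auth.css   ┠──────────────────────
┃       [x] README.md  ┃          │Next:      
┃       [ ] server.py  ┃          │▓▓         
┗━━━━━━━━━━━━━━━━━━━━━━┃          │▓▓         
                       ┃          │           
                       ┃          │           
                       ┃          │           
                       ┃          │Score:     
                       ┗━━━━━━━━━━━━━━━━━━━━━━
                                              
                                              
                                              


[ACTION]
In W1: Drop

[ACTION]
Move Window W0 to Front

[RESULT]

┃ CheckboxTree                ┃               
┠─────────────────────────────┨               
┃>[-] repo/                   ┃               
┃   [-] lib/                  ┃               
┃     [ ] LICENSE             ┃━━━━━━━━━━━━━━━
┃     [-] components/         ┃               
┃       [x] auth.css          ┃───────────────
┃       [x] README.md         ┃   │Next:      
┃       [ ] server.py         ┃   │▓▓         
┗━━━━━━━━━━━━━━━━━━━━━━━━━━━━━┛   │▓▓         
                       ┃          │           
                       ┃          │           
                       ┃          │           
                       ┃          │Score:     
                       ┗━━━━━━━━━━━━━━━━━━━━━━
                                              
                                              
                                              


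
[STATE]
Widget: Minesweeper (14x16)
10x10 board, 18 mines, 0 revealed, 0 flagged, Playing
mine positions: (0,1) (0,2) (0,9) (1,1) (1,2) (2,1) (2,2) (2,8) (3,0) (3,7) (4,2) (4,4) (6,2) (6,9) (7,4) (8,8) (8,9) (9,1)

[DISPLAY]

■■■■■■■■■■    
■■■■■■■■■■    
■■■■■■■■■■    
■■■■■■■■■■    
■■■■■■■■■■    
■■■■■■■■■■    
■■■■■■■■■■    
■■■■■■■■■■    
■■■■■■■■■■    
■■■■■■■■■■    
              
              
              
              
              
              


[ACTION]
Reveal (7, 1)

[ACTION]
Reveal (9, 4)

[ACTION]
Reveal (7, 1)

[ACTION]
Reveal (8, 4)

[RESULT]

■■■■■■■■■■    
■■■■■■■■■■    
■■■■■■■■■■    
■■■■■■■■■■    
■■■■■1111■    
■■■■■1  1■    
■■■■■1  1■    
■1■■■1 13■    
■■1111 1■■    
■■1    1■■    
              
              
              
              
              
              


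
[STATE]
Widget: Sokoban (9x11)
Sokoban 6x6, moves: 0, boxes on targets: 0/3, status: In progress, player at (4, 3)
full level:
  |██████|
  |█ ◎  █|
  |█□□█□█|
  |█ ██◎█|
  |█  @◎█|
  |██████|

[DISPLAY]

██████   
█ ◎  █   
█□□█□█   
█ ██◎█   
█  @◎█   
██████   
Moves: 0 
         
         
         
         


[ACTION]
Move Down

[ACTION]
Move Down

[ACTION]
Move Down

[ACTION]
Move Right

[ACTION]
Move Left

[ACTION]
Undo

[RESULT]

██████   
█ ◎  █   
█□□█□█   
█ ██◎█   
█   +█   
██████   
Moves: 1 
         
         
         
         


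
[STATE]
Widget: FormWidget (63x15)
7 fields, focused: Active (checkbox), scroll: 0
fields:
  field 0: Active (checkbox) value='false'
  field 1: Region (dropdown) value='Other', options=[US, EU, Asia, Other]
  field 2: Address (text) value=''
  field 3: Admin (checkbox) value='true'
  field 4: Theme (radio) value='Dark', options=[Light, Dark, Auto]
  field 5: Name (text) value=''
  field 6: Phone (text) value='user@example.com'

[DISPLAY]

> Active:     [ ]                                              
  Region:     [Other                                         ▼]
  Address:    [                                               ]
  Admin:      [x]                                              
  Theme:      ( ) Light  (●) Dark  ( ) Auto                    
  Name:       [                                               ]
  Phone:      [user@example.com                               ]
                                                               
                                                               
                                                               
                                                               
                                                               
                                                               
                                                               
                                                               


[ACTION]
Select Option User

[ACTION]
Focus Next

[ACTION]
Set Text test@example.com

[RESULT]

  Active:     [ ]                                              
> Region:     [Other                                         ▼]
  Address:    [                                               ]
  Admin:      [x]                                              
  Theme:      ( ) Light  (●) Dark  ( ) Auto                    
  Name:       [                                               ]
  Phone:      [user@example.com                               ]
                                                               
                                                               
                                                               
                                                               
                                                               
                                                               
                                                               
                                                               


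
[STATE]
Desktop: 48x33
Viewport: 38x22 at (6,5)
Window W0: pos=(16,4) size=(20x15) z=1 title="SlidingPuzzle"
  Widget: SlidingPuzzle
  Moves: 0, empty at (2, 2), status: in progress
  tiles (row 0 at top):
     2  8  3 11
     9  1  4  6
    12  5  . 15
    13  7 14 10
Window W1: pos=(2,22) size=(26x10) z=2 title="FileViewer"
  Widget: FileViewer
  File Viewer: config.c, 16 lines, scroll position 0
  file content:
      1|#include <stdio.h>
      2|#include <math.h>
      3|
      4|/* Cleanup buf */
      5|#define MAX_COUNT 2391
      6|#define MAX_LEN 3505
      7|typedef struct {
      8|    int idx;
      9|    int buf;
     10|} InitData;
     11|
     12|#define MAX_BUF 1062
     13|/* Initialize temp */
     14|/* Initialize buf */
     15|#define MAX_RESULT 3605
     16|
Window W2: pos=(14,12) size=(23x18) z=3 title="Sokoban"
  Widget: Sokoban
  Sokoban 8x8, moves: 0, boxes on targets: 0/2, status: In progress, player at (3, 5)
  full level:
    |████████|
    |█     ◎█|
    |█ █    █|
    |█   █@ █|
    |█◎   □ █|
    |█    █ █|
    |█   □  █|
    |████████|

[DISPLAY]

          ┃ SlidingPuzzle    ┃        
          ┠──────────────────┨        
          ┃┌────┬────┬────┬──┃        
          ┃│  2 │  8 │  3 │ 1┃        
          ┃├────┼────┼────┼──┃        
          ┃│  9 │  1 │  4 │  ┃        
          ┃├────┼────┼────┼──┃        
        ┏━━━━━━━━━━━━━━━━━━━━━┓       
        ┃ Sokoban             ┃       
        ┠─────────────────────┨       
        ┃████████             ┃       
        ┃█     ◎█             ┃       
        ┃█ █    █             ┃       
        ┃█   █@ █             ┃       
        ┃█◎   □ █             ┃       
        ┃█    █ █             ┃       
        ┃█   □  █             ┃       
━━━━━━━━┃████████             ┃       
leViewer┃Moves: 0  0/2        ┃       
────────┃                     ┃       
clude <s┃                     ┃       
clude <m┃                     ┃       


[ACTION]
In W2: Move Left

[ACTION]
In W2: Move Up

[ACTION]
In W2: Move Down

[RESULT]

          ┃ SlidingPuzzle    ┃        
          ┠──────────────────┨        
          ┃┌────┬────┬────┬──┃        
          ┃│  2 │  8 │  3 │ 1┃        
          ┃├────┼────┼────┼──┃        
          ┃│  9 │  1 │  4 │  ┃        
          ┃├────┼────┼────┼──┃        
        ┏━━━━━━━━━━━━━━━━━━━━━┓       
        ┃ Sokoban             ┃       
        ┠─────────────────────┨       
        ┃████████             ┃       
        ┃█     ◎█             ┃       
        ┃█ █    █             ┃       
        ┃█   █@ █             ┃       
        ┃█◎   □ █             ┃       
        ┃█    █ █             ┃       
        ┃█   □  █             ┃       
━━━━━━━━┃████████             ┃       
leViewer┃Moves: 2  0/2        ┃       
────────┃                     ┃       
clude <s┃                     ┃       
clude <m┃                     ┃       


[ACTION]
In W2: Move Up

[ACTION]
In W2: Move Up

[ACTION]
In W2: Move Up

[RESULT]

          ┃ SlidingPuzzle    ┃        
          ┠──────────────────┨        
          ┃┌────┬────┬────┬──┃        
          ┃│  2 │  8 │  3 │ 1┃        
          ┃├────┼────┼────┼──┃        
          ┃│  9 │  1 │  4 │  ┃        
          ┃├────┼────┼────┼──┃        
        ┏━━━━━━━━━━━━━━━━━━━━━┓       
        ┃ Sokoban             ┃       
        ┠─────────────────────┨       
        ┃████████             ┃       
        ┃█    @◎█             ┃       
        ┃█ █    █             ┃       
        ┃█   █  █             ┃       
        ┃█◎   □ █             ┃       
        ┃█    █ █             ┃       
        ┃█   □  █             ┃       
━━━━━━━━┃████████             ┃       
leViewer┃Moves: 4  0/2        ┃       
────────┃                     ┃       
clude <s┃                     ┃       
clude <m┃                     ┃       


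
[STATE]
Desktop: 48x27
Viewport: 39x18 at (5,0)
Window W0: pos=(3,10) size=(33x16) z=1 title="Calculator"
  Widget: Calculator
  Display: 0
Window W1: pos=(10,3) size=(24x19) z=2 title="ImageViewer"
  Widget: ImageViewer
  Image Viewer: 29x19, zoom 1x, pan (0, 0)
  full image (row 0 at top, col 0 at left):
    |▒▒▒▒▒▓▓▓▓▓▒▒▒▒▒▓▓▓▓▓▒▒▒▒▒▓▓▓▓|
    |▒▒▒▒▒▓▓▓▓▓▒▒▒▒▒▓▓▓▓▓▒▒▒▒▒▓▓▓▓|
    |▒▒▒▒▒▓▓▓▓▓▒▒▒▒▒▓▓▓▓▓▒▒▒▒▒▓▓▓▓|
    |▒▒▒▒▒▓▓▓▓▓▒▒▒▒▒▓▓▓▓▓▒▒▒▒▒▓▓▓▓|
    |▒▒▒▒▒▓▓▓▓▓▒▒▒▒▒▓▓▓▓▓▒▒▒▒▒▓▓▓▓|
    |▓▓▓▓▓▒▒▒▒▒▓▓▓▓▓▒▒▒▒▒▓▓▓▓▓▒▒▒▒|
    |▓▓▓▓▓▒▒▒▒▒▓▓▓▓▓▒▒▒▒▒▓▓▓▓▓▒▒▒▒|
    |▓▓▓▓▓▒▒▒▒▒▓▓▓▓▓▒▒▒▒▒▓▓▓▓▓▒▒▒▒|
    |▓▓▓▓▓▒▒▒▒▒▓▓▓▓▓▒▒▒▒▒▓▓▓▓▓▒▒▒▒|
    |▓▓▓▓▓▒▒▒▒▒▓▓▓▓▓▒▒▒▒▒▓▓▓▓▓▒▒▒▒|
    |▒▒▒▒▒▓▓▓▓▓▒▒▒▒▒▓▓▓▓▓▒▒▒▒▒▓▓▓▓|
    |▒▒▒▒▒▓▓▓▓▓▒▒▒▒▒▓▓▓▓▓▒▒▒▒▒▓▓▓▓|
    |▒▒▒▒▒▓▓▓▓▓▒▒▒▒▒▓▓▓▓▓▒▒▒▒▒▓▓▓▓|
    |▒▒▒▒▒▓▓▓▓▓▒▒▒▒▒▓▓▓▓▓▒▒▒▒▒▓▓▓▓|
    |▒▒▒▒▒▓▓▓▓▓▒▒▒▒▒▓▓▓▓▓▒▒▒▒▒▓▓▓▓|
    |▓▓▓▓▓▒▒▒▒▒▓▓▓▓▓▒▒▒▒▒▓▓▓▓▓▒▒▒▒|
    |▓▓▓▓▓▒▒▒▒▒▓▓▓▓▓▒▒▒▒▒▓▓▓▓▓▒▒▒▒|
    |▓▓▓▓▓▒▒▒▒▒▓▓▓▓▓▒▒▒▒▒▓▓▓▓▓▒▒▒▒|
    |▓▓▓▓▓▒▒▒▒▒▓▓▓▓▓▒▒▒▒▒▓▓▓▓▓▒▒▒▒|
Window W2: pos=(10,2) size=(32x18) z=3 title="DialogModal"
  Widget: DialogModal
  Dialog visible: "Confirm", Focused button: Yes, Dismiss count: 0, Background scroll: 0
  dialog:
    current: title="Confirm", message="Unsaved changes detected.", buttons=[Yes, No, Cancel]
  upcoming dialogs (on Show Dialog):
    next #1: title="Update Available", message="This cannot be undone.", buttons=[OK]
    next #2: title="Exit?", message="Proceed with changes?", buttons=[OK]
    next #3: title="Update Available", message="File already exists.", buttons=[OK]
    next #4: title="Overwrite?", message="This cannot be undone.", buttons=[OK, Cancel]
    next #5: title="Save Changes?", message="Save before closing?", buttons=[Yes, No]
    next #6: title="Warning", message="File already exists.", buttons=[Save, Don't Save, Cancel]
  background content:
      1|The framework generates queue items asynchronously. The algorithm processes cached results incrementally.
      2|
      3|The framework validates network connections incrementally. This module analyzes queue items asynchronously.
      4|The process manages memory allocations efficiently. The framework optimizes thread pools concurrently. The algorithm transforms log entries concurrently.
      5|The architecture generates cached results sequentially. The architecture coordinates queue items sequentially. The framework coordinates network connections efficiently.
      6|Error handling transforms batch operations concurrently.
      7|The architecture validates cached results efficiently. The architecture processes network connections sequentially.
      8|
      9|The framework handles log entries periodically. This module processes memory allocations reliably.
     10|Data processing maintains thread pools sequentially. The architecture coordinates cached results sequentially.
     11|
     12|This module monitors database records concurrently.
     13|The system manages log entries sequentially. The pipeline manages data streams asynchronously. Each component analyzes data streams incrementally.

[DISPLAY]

                                       
                                       
     ┏━━━━━━━━━━━━━━━━━━━━━━━━━━━━━━┓  
     ┃ DialogModal                  ┃  
     ┠──────────────────────────────┨  
     ┃The framework generates queue ┃  
     ┃                              ┃  
     ┃The framework validates networ┃  
     ┃The process manages memory all┃  
     ┃Th┌────────────────────────┐ac┃  
━━━━━┃Er│        Confirm         │tc┃  
Calcu┃Th│Unsaved changes detected│ac┃  
─────┃  │  [Yes]  No   Cancel    │  ┃  
     ┃Th└────────────────────────┘tr┃  
───┬─┃Data processing maintains thre┃  
 7 │ ┃                              ┃  
───┼─┃This module monitors database ┃  
 4 │ ┃The system manages log entries┃  


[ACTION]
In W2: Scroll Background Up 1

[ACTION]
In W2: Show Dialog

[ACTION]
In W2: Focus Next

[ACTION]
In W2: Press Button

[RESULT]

                                       
                                       
     ┏━━━━━━━━━━━━━━━━━━━━━━━━━━━━━━┓  
     ┃ DialogModal                  ┃  
     ┠──────────────────────────────┨  
     ┃The framework generates queue ┃  
     ┃                              ┃  
     ┃The framework validates networ┃  
     ┃The process manages memory all┃  
     ┃The architecture generates cac┃  
━━━━━┃Error handling transforms batc┃  
Calcu┃The architecture validates cac┃  
─────┃                              ┃  
     ┃The framework handles log entr┃  
───┬─┃Data processing maintains thre┃  
 7 │ ┃                              ┃  
───┼─┃This module monitors database ┃  
 4 │ ┃The system manages log entries┃  


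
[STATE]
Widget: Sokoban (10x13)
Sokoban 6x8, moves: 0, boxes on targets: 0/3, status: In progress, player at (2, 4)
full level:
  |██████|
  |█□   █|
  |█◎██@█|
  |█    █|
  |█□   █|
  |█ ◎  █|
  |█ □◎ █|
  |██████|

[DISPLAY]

██████    
█□   █    
█◎██@█    
█    █    
█□   █    
█ ◎  █    
█ □◎ █    
██████    
Moves: 0  
          
          
          
          


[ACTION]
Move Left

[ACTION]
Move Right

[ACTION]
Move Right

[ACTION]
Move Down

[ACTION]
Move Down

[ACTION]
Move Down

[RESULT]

██████    
█□   █    
█◎██ █    
█    █    
█□   █    
█ ◎ @█    
█ □◎ █    
██████    
Moves: 3  
          
          
          
          


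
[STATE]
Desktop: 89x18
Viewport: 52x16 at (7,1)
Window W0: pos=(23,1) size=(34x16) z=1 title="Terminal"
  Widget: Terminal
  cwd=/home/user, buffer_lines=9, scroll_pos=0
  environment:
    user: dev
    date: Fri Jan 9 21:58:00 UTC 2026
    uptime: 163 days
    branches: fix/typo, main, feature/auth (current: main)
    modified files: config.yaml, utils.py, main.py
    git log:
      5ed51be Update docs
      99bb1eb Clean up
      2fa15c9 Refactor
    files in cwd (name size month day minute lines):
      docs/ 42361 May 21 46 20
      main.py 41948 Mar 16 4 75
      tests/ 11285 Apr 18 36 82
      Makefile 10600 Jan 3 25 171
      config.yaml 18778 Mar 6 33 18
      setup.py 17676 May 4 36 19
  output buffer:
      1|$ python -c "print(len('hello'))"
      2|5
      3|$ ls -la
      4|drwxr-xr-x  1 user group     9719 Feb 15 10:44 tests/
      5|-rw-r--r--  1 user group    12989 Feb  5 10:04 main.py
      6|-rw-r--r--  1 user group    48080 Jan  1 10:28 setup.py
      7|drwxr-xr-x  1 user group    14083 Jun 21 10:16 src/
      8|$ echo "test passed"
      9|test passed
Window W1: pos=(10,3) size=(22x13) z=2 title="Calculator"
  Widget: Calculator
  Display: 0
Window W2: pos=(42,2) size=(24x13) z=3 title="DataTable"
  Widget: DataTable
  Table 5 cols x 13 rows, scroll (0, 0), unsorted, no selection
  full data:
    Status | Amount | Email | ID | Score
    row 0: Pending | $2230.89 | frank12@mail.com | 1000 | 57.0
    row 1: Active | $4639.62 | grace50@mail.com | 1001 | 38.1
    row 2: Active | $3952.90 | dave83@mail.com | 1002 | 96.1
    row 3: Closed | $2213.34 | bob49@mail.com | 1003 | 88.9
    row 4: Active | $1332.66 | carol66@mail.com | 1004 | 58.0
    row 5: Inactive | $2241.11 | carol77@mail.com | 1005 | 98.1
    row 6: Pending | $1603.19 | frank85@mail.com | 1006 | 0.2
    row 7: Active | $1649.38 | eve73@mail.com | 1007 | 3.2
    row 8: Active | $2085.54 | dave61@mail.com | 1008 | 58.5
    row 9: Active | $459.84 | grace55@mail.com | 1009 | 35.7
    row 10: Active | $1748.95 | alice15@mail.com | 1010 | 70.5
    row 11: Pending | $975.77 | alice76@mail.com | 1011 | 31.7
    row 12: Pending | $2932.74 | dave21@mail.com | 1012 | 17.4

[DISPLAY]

                ┏━━━━━━━━━━━━━━━━━━━━━━━━━━━━━━━━┓  
                ┃ Terminal         ┏━━━━━━━━━━━━━━━━
   ┏━━━━━━━━━━━━━━━━━━━━┓──────────┃ DataTable      
   ┃ Calculator         ┃ -c "print┠────────────────
   ┠────────────────────┨          ┃Status  │Amount 
   ┃                   0┃          ┃────────┼───────
   ┃┌───┬───┬───┬───┐   ┃-x  1 user┃Pending │$2230.8
   ┃│ 7 │ 8 │ 9 │ ÷ │   ┃--  1 user┃Active  │$4639.6
   ┃├───┼───┼───┼───┤   ┃--  1 user┃Active  │$3952.9
   ┃│ 4 │ 5 │ 6 │ × │   ┃-x  1 user┃Closed  │$2213.3
   ┃├───┼───┼───┼───┤   ┃test passe┃Active  │$1332.6
   ┃│ 1 │ 2 │ 3 │ - │   ┃sed       ┃Inactive│$2241.1
   ┃├───┼───┼───┼───┤   ┃          ┃Pending │$1603.1
   ┃│ 0 │ . │ = │ + │   ┃          ┗━━━━━━━━━━━━━━━━
   ┗━━━━━━━━━━━━━━━━━━━━┛                        ┃  
                ┗━━━━━━━━━━━━━━━━━━━━━━━━━━━━━━━━┛  


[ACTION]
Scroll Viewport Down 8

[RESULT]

                ┃ Terminal         ┏━━━━━━━━━━━━━━━━
   ┏━━━━━━━━━━━━━━━━━━━━┓──────────┃ DataTable      
   ┃ Calculator         ┃ -c "print┠────────────────
   ┠────────────────────┨          ┃Status  │Amount 
   ┃                   0┃          ┃────────┼───────
   ┃┌───┬───┬───┬───┐   ┃-x  1 user┃Pending │$2230.8
   ┃│ 7 │ 8 │ 9 │ ÷ │   ┃--  1 user┃Active  │$4639.6
   ┃├───┼───┼───┼───┤   ┃--  1 user┃Active  │$3952.9
   ┃│ 4 │ 5 │ 6 │ × │   ┃-x  1 user┃Closed  │$2213.3
   ┃├───┼───┼───┼───┤   ┃test passe┃Active  │$1332.6
   ┃│ 1 │ 2 │ 3 │ - │   ┃sed       ┃Inactive│$2241.1
   ┃├───┼───┼───┼───┤   ┃          ┃Pending │$1603.1
   ┃│ 0 │ . │ = │ + │   ┃          ┗━━━━━━━━━━━━━━━━
   ┗━━━━━━━━━━━━━━━━━━━━┛                        ┃  
                ┗━━━━━━━━━━━━━━━━━━━━━━━━━━━━━━━━┛  
                                                    


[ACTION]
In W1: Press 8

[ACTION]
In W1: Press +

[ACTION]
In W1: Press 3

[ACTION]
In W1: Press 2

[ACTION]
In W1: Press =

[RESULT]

                ┃ Terminal         ┏━━━━━━━━━━━━━━━━
   ┏━━━━━━━━━━━━━━━━━━━━┓──────────┃ DataTable      
   ┃ Calculator         ┃ -c "print┠────────────────
   ┠────────────────────┨          ┃Status  │Amount 
   ┃                  40┃          ┃────────┼───────
   ┃┌───┬───┬───┬───┐   ┃-x  1 user┃Pending │$2230.8
   ┃│ 7 │ 8 │ 9 │ ÷ │   ┃--  1 user┃Active  │$4639.6
   ┃├───┼───┼───┼───┤   ┃--  1 user┃Active  │$3952.9
   ┃│ 4 │ 5 │ 6 │ × │   ┃-x  1 user┃Closed  │$2213.3
   ┃├───┼───┼───┼───┤   ┃test passe┃Active  │$1332.6
   ┃│ 1 │ 2 │ 3 │ - │   ┃sed       ┃Inactive│$2241.1
   ┃├───┼───┼───┼───┤   ┃          ┃Pending │$1603.1
   ┃│ 0 │ . │ = │ + │   ┃          ┗━━━━━━━━━━━━━━━━
   ┗━━━━━━━━━━━━━━━━━━━━┛                        ┃  
                ┗━━━━━━━━━━━━━━━━━━━━━━━━━━━━━━━━┛  
                                                    
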